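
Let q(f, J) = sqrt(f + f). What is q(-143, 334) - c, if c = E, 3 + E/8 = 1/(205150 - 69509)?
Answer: 3255376/135641 + I*sqrt(286) ≈ 24.0 + 16.912*I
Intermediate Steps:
E = -3255376/135641 (E = -24 + 8/(205150 - 69509) = -24 + 8/135641 = -3255376/135641 ≈ -24.000)
c = -3255376/135641 ≈ -24.000
q(f, J) = sqrt(2)*sqrt(f) (q(f, J) = sqrt(2*f) = sqrt(2)*sqrt(f))
q(-143, 334) - c = sqrt(2)*sqrt(-143) - 1*(-3255376/135641) = sqrt(2)*(I*sqrt(143)) + 3255376/135641 = I*sqrt(286) + 3255376/135641 = 3255376/135641 + I*sqrt(286)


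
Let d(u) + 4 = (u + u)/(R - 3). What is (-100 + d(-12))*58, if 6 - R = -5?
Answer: -6206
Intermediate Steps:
R = 11 (R = 6 - 1*(-5) = 6 + 5 = 11)
d(u) = -4 + u/4 (d(u) = -4 + (u + u)/(11 - 3) = -4 + (2*u)/8 = -4 + (2*u)*(⅛) = -4 + u/4)
(-100 + d(-12))*58 = (-100 + (-4 + (¼)*(-12)))*58 = (-100 + (-4 - 3))*58 = (-100 - 7)*58 = -107*58 = -6206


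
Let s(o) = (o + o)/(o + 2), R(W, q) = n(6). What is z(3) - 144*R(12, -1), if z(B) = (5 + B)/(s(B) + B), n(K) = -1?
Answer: 3064/21 ≈ 145.90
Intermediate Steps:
R(W, q) = -1
s(o) = 2*o/(2 + o) (s(o) = (2*o)/(2 + o) = 2*o/(2 + o))
z(B) = (5 + B)/(B + 2*B/(2 + B)) (z(B) = (5 + B)/(2*B/(2 + B) + B) = (5 + B)/(B + 2*B/(2 + B)))
z(3) - 144*R(12, -1) = (2 + 3)*(5 + 3)/(3*(4 + 3)) - 144*(-1) = (⅓)*5*8/7 + 144 = (⅓)*(⅐)*5*8 + 144 = 40/21 + 144 = 3064/21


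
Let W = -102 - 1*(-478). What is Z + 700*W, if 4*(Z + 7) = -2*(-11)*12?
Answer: 263259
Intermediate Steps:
Z = 59 (Z = -7 + (-2*(-11)*12)/4 = -7 + (22*12)/4 = -7 + (¼)*264 = -7 + 66 = 59)
W = 376 (W = -102 + 478 = 376)
Z + 700*W = 59 + 700*376 = 59 + 263200 = 263259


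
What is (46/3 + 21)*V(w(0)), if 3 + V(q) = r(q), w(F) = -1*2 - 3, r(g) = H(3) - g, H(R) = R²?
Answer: 1199/3 ≈ 399.67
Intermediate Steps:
r(g) = 9 - g (r(g) = 3² - g = 9 - g)
w(F) = -5 (w(F) = -2 - 3 = -5)
V(q) = 6 - q (V(q) = -3 + (9 - q) = 6 - q)
(46/3 + 21)*V(w(0)) = (46/3 + 21)*(6 - 1*(-5)) = (46*(⅓) + 21)*(6 + 5) = (46/3 + 21)*11 = (109/3)*11 = 1199/3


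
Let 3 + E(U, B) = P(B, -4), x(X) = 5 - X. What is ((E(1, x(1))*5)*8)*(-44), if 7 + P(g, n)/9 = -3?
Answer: 163680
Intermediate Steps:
P(g, n) = -90 (P(g, n) = -63 + 9*(-3) = -63 - 27 = -90)
E(U, B) = -93 (E(U, B) = -3 - 90 = -93)
((E(1, x(1))*5)*8)*(-44) = (-93*5*8)*(-44) = -465*8*(-44) = -3720*(-44) = 163680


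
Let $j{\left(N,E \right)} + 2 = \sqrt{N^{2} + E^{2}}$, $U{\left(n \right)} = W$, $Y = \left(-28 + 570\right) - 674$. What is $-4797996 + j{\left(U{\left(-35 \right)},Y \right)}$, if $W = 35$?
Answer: $-4797998 + \sqrt{18649} \approx -4.7979 \cdot 10^{6}$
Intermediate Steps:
$Y = -132$ ($Y = 542 - 674 = -132$)
$U{\left(n \right)} = 35$
$j{\left(N,E \right)} = -2 + \sqrt{E^{2} + N^{2}}$ ($j{\left(N,E \right)} = -2 + \sqrt{N^{2} + E^{2}} = -2 + \sqrt{E^{2} + N^{2}}$)
$-4797996 + j{\left(U{\left(-35 \right)},Y \right)} = -4797996 - \left(2 - \sqrt{\left(-132\right)^{2} + 35^{2}}\right) = -4797996 - \left(2 - \sqrt{17424 + 1225}\right) = -4797996 - \left(2 - \sqrt{18649}\right) = -4797998 + \sqrt{18649}$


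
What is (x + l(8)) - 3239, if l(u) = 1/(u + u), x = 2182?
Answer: -16911/16 ≈ -1056.9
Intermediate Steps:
l(u) = 1/(2*u)
(x + l(8)) - 3239 = (2182 + (½)/8) - 3239 = (2182 + (½)*(⅛)) - 3239 = (2182 + 1/16) - 3239 = 34913/16 - 3239 = -16911/16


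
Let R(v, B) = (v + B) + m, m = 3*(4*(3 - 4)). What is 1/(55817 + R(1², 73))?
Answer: 1/55879 ≈ 1.7896e-5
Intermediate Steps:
m = -12 (m = 3*(4*(-1)) = 3*(-4) = -12)
R(v, B) = -12 + B + v (R(v, B) = (v + B) - 12 = (B + v) - 12 = -12 + B + v)
1/(55817 + R(1², 73)) = 1/(55817 + (-12 + 73 + 1²)) = 1/(55817 + (-12 + 73 + 1)) = 1/(55817 + 62) = 1/55879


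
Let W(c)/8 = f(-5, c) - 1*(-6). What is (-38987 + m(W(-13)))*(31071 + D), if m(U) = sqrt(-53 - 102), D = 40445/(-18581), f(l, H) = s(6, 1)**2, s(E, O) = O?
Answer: -22506797666522/18581 + 577289806*I*sqrt(155)/18581 ≈ -1.2113e+9 + 3.868e+5*I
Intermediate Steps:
f(l, H) = 1 (f(l, H) = 1**2 = 1)
D = -40445/18581 (D = 40445*(-1/18581) = -40445/18581 ≈ -2.1767)
W(c) = 56 (W(c) = 8*(1 - 1*(-6)) = 8*(1 + 6) = 8*7 = 56)
m(U) = I*sqrt(155) (m(U) = sqrt(-155) = I*sqrt(155))
(-38987 + m(W(-13)))*(31071 + D) = (-38987 + I*sqrt(155))*(31071 - 40445/18581) = (-38987 + I*sqrt(155))*(577289806/18581) = -22506797666522/18581 + 577289806*I*sqrt(155)/18581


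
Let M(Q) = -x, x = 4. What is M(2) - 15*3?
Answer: -49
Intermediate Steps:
M(Q) = -4 (M(Q) = -1*4 = -4)
M(2) - 15*3 = -4 - 15*3 = -4 - 45 = -49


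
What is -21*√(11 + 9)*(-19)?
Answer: 798*√5 ≈ 1784.4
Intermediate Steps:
-21*√(11 + 9)*(-19) = -42*√5*(-19) = 798*√5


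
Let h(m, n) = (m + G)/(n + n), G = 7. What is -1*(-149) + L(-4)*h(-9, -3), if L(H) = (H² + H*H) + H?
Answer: 475/3 ≈ 158.33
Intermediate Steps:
h(m, n) = (7 + m)/(2*n) (h(m, n) = (m + 7)/(n + n) = (7 + m)/((2*n)) = (7 + m)*(1/(2*n)) = (7 + m)/(2*n))
L(H) = H + 2*H² (L(H) = (H² + H²) + H = 2*H² + H = H + 2*H²)
-1*(-149) + L(-4)*h(-9, -3) = -1*(-149) + (-4*(1 + 2*(-4)))*((½)*(7 - 9)/(-3)) = 149 + (-4*(1 - 8))*((½)*(-⅓)*(-2)) = 149 - 4*(-7)*(⅓) = 149 + 28*(⅓) = 149 + 28/3 = 475/3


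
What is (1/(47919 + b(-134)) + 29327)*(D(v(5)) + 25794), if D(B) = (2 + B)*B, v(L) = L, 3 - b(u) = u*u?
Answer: 22698857955007/29966 ≈ 7.5749e+8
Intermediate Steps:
b(u) = 3 - u² (b(u) = 3 - u*u = 3 - u²)
D(B) = B*(2 + B)
(1/(47919 + b(-134)) + 29327)*(D(v(5)) + 25794) = (1/(47919 + (3 - 1*(-134)²)) + 29327)*(5*(2 + 5) + 25794) = (1/(47919 + (3 - 1*17956)) + 29327)*(5*7 + 25794) = (1/(47919 + (3 - 17956)) + 29327)*(35 + 25794) = (1/(47919 - 17953) + 29327)*25829 = (1/29966 + 29327)*25829 = (878812883/29966)*25829 = 22698857955007/29966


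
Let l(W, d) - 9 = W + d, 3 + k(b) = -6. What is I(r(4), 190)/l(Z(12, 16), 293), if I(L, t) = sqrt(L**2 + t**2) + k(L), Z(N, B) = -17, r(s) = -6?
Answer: -3/95 + 2*sqrt(9034)/285 ≈ 0.63542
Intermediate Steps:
k(b) = -9 (k(b) = -3 - 6 = -9)
I(L, t) = -9 + sqrt(L**2 + t**2) (I(L, t) = sqrt(L**2 + t**2) - 9 = -9 + sqrt(L**2 + t**2))
l(W, d) = 9 + W + d (l(W, d) = 9 + (W + d) = 9 + W + d)
I(r(4), 190)/l(Z(12, 16), 293) = (-9 + sqrt((-6)**2 + 190**2))/(9 - 17 + 293) = (-9 + sqrt(36 + 36100))/285 = (-9 + sqrt(36136))*(1/285) = (-9 + 2*sqrt(9034))*(1/285) = -3/95 + 2*sqrt(9034)/285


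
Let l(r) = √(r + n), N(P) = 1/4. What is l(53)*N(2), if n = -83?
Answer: I*√30/4 ≈ 1.3693*I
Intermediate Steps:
N(P) = ¼
l(r) = √(-83 + r) (l(r) = √(r - 83) = √(-83 + r))
l(53)*N(2) = √(-83 + 53)*(¼) = √(-30)*(¼) = (I*√30)*(¼) = I*√30/4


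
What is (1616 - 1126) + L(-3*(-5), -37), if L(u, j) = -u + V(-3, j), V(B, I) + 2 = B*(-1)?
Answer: 476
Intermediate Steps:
V(B, I) = -2 - B (V(B, I) = -2 + B*(-1) = -2 - B)
L(u, j) = 1 - u (L(u, j) = -u + (-2 - 1*(-3)) = -u + (-2 + 3) = -u + 1 = 1 - u)
(1616 - 1126) + L(-3*(-5), -37) = (1616 - 1126) + (1 - (-3)*(-5)) = 490 + (1 - 1*15) = 490 + (1 - 15) = 490 - 14 = 476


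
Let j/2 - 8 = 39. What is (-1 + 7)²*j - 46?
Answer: 3338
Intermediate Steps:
j = 94 (j = 16 + 2*39 = 16 + 78 = 94)
(-1 + 7)²*j - 46 = (-1 + 7)²*94 - 46 = 6²*94 - 46 = 36*94 - 46 = 3384 - 46 = 3338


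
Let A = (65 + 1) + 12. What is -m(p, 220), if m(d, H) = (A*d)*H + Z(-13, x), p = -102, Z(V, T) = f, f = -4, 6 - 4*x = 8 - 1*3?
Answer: 1750324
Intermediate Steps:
x = 1/4 (x = 3/2 - (8 - 1*3)/4 = 3/2 - (8 - 3)/4 = 3/2 - 1/4*5 = 3/2 - 5/4 = 1/4 ≈ 0.25000)
Z(V, T) = -4
A = 78 (A = 66 + 12 = 78)
m(d, H) = -4 + 78*H*d (m(d, H) = (78*d)*H - 4 = 78*H*d - 4 = -4 + 78*H*d)
-m(p, 220) = -(-4 + 78*220*(-102)) = -(-4 - 1750320) = -1*(-1750324) = 1750324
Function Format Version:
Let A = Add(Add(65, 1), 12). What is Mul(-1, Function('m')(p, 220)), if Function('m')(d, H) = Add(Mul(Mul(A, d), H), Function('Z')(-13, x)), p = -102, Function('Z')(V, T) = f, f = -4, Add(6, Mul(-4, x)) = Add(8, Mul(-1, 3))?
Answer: 1750324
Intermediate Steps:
x = Rational(1, 4) (x = Add(Rational(3, 2), Mul(Rational(-1, 4), Add(8, Mul(-1, 3)))) = Add(Rational(3, 2), Mul(Rational(-1, 4), Add(8, -3))) = Add(Rational(3, 2), Mul(Rational(-1, 4), 5)) = Add(Rational(3, 2), Rational(-5, 4)) = Rational(1, 4) ≈ 0.25000)
Function('Z')(V, T) = -4
A = 78 (A = Add(66, 12) = 78)
Function('m')(d, H) = Add(-4, Mul(78, H, d)) (Function('m')(d, H) = Add(Mul(Mul(78, d), H), -4) = Add(Mul(78, H, d), -4) = Add(-4, Mul(78, H, d)))
Mul(-1, Function('m')(p, 220)) = Mul(-1, Add(-4, Mul(78, 220, -102))) = Mul(-1, Add(-4, -1750320)) = Mul(-1, -1750324) = 1750324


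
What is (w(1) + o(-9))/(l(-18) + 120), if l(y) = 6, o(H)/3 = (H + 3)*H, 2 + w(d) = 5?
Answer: 55/42 ≈ 1.3095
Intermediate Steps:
w(d) = 3 (w(d) = -2 + 5 = 3)
o(H) = 3*H*(3 + H) (o(H) = 3*((H + 3)*H) = 3*((3 + H)*H) = 3*(H*(3 + H)) = 3*H*(3 + H))
(w(1) + o(-9))/(l(-18) + 120) = (3 + 3*(-9)*(3 - 9))/(6 + 120) = (3 + 3*(-9)*(-6))/126 = (3 + 162)*(1/126) = 165*(1/126) = 55/42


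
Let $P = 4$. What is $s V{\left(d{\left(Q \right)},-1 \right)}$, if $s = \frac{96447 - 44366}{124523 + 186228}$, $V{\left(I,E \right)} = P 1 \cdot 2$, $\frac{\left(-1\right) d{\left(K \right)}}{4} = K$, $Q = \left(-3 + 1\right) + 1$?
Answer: $\frac{416648}{310751} \approx 1.3408$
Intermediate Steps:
$Q = -1$ ($Q = -2 + 1 = -1$)
$d{\left(K \right)} = - 4 K$
$V{\left(I,E \right)} = 8$ ($V{\left(I,E \right)} = 4 \cdot 1 \cdot 2 = 4 \cdot 2 = 8$)
$s = \frac{52081}{310751} \approx 0.1676$
$s V{\left(d{\left(Q \right)},-1 \right)} = \frac{52081}{310751} \cdot 8 = \frac{416648}{310751}$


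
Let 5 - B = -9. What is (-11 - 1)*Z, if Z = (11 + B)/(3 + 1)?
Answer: -75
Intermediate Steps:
B = 14 (B = 5 - 1*(-9) = 5 + 9 = 14)
Z = 25/4 (Z = (11 + 14)/(3 + 1) = 25/4 ≈ 6.2500)
(-11 - 1)*Z = (-11 - 1)*(25/4) = -12*25/4 = -75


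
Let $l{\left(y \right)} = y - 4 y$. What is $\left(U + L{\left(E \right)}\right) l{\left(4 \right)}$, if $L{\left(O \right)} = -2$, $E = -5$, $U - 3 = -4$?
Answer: $36$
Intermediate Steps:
$U = -1$ ($U = 3 - 4 = -1$)
$l{\left(y \right)} = - 3 y$
$\left(U + L{\left(E \right)}\right) l{\left(4 \right)} = \left(-1 - 2\right) \left(\left(-3\right) 4\right) = \left(-3\right) \left(-12\right) = 36$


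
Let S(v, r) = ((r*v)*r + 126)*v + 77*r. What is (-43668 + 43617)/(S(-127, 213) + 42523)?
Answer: -51/731799523 ≈ -6.9691e-8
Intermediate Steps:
S(v, r) = 77*r + v*(126 + v*r²) (S(v, r) = (v*r² + 126)*v + 77*r = (126 + v*r²)*v + 77*r = v*(126 + v*r²) + 77*r = 77*r + v*(126 + v*r²))
(-43668 + 43617)/(S(-127, 213) + 42523) = (-43668 + 43617)/((77*213 + 126*(-127) + 213²*(-127)²) + 42523) = -51/((16401 - 16002 + 45369*16129) + 42523) = -51/((16401 - 16002 + 731756601) + 42523) = -51/(731757000 + 42523) = -51/731799523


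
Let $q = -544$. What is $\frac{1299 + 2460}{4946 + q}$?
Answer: $\frac{3759}{4402} \approx 0.85393$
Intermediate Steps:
$\frac{1299 + 2460}{4946 + q} = \frac{1299 + 2460}{4946 - 544} = \frac{3759}{4402}$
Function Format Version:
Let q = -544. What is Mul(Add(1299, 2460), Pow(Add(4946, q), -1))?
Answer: Rational(3759, 4402) ≈ 0.85393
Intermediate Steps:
Mul(Add(1299, 2460), Pow(Add(4946, q), -1)) = Mul(Add(1299, 2460), Pow(Add(4946, -544), -1)) = Mul(3759, Pow(4402, -1)) = Mul(3759, Rational(1, 4402)) = Rational(3759, 4402)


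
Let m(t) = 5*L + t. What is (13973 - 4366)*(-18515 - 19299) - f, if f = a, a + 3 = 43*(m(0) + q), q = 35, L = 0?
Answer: -363280600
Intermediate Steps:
m(t) = t (m(t) = 5*0 + t = 0 + t = t)
a = 1502 (a = -3 + 43*(0 + 35) = -3 + 43*35 = -3 + 1505 = 1502)
f = 1502
(13973 - 4366)*(-18515 - 19299) - f = (13973 - 4366)*(-18515 - 19299) - 1*1502 = 9607*(-37814) - 1502 = -363279098 - 1502 = -363280600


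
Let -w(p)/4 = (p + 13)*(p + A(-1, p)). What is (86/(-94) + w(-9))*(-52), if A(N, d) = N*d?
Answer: 2236/47 ≈ 47.574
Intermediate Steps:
w(p) = 0 (w(p) = -4*(p + 13)*(p - p) = -4*(13 + p)*0 = -4*0 = 0)
(86/(-94) + w(-9))*(-52) = (86/(-94) + 0)*(-52) = (86*(-1/94) + 0)*(-52) = (-43/47 + 0)*(-52) = -43/47*(-52) = 2236/47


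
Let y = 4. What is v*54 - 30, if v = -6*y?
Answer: -1326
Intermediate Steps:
v = -24 (v = -6*4 = -24)
v*54 - 30 = -24*54 - 30 = -1296 - 30 = -1326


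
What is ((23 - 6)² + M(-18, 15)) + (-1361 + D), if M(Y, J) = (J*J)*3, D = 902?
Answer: 505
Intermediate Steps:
M(Y, J) = 3*J² (M(Y, J) = J²*3 = 3*J²)
((23 - 6)² + M(-18, 15)) + (-1361 + D) = ((23 - 6)² + 3*15²) + (-1361 + 902) = (17² + 3*225) - 459 = (289 + 675) - 459 = 964 - 459 = 505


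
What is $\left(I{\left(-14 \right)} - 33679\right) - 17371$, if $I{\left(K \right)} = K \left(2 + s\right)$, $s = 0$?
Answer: $-51078$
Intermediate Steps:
$I{\left(K \right)} = 2 K$ ($I{\left(K \right)} = K \left(2 + 0\right) = K 2 = 2 K$)
$\left(I{\left(-14 \right)} - 33679\right) - 17371 = \left(2 \left(-14\right) - 33679\right) - 17371 = \left(-28 - 33679\right) - 17371 = -33707 - 17371 = -51078$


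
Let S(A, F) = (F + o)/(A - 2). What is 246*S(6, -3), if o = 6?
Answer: 369/2 ≈ 184.50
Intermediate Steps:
S(A, F) = (6 + F)/(-2 + A) (S(A, F) = (F + 6)/(A - 2) = (6 + F)/(-2 + A))
246*S(6, -3) = 246*((6 - 3)/(-2 + 6)) = 246*(3/4) = 246*((¼)*3) = 246*(¾) = 369/2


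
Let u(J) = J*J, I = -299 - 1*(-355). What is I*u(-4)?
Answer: 896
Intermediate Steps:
I = 56 (I = -299 + 355 = 56)
u(J) = J²
I*u(-4) = 56*(-4)² = 56*16 = 896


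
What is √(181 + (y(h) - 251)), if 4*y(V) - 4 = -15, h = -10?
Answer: I*√291/2 ≈ 8.5294*I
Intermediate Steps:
y(V) = -11/4 (y(V) = 1 + (¼)*(-15) = 1 - 15/4 = -11/4)
√(181 + (y(h) - 251)) = √(181 + (-11/4 - 251)) = √(181 - 1015/4) = √(-291/4) = I*√291/2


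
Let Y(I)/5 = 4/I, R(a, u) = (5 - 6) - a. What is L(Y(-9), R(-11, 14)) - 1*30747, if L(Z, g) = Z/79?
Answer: -21861137/711 ≈ -30747.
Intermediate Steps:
R(a, u) = -1 - a
Y(I) = 20/I (Y(I) = 5*(4/I) = 20/I)
L(Z, g) = Z/79 (L(Z, g) = Z*(1/79) = Z/79)
L(Y(-9), R(-11, 14)) - 1*30747 = (20/(-9))/79 - 1*30747 = (20*(-⅑))/79 - 30747 = (1/79)*(-20/9) - 30747 = -20/711 - 30747 = -21861137/711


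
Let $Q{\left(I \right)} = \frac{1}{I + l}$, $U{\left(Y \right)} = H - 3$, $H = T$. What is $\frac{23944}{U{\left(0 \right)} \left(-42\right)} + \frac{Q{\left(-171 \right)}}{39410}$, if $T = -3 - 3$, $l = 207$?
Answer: $\frac{269609443}{4256280} \approx 63.344$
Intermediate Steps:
$T = -6$ ($T = -3 - 3 = -6$)
$H = -6$
$U{\left(Y \right)} = -9$ ($U{\left(Y \right)} = -6 - 3 = -9$)
$Q{\left(I \right)} = \frac{1}{207 + I}$ ($Q{\left(I \right)} = \frac{1}{I + 207} = \frac{1}{207 + I}$)
$\frac{23944}{U{\left(0 \right)} \left(-42\right)} + \frac{Q{\left(-171 \right)}}{39410} = \frac{23944}{\left(-9\right) \left(-42\right)} + \frac{1}{\left(207 - 171\right) 39410} = \frac{23944}{378} + \frac{1}{36} \cdot \frac{1}{39410} = 23944 \cdot \frac{1}{378} + \frac{1}{36} \cdot \frac{1}{39410} = \frac{11972}{189} + \frac{1}{1418760} = \frac{269609443}{4256280}$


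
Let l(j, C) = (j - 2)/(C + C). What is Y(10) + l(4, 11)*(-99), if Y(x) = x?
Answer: 1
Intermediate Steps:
l(j, C) = (-2 + j)/(2*C) (l(j, C) = (-2 + j)/((2*C)) = (-2 + j)*(1/(2*C)) = (-2 + j)/(2*C))
Y(10) + l(4, 11)*(-99) = 10 + ((1/2)*(-2 + 4)/11)*(-99) = 10 + ((1/2)*(1/11)*2)*(-99) = 10 + (1/11)*(-99) = 10 - 9 = 1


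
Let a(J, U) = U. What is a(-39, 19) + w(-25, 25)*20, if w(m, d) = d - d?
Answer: 19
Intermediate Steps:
w(m, d) = 0
a(-39, 19) + w(-25, 25)*20 = 19 + 0*20 = 19 + 0 = 19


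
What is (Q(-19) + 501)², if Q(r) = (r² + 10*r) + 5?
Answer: 458329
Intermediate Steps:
Q(r) = 5 + r² + 10*r
(Q(-19) + 501)² = ((5 + (-19)² + 10*(-19)) + 501)² = ((5 + 361 - 190) + 501)² = (176 + 501)² = 677² = 458329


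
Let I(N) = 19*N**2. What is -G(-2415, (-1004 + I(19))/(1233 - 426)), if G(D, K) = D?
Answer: 2415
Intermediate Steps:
-G(-2415, (-1004 + I(19))/(1233 - 426)) = -1*(-2415) = 2415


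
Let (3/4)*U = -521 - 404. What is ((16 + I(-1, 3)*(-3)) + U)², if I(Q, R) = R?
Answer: 13535041/9 ≈ 1.5039e+6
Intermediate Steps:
U = -3700/3 (U = 4*(-521 - 404)/3 = (4/3)*(-925) = -3700/3 ≈ -1233.3)
((16 + I(-1, 3)*(-3)) + U)² = ((16 + 3*(-3)) - 3700/3)² = ((16 - 9) - 3700/3)² = (7 - 3700/3)² = (-3679/3)² = 13535041/9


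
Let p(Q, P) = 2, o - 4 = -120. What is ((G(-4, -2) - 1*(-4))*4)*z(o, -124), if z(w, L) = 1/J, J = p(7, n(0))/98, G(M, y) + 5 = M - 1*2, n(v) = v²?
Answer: -1372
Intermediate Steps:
o = -116 (o = 4 - 120 = -116)
G(M, y) = -7 + M (G(M, y) = -5 + (M - 1*2) = -5 + (M - 2) = -5 + (-2 + M) = -7 + M)
J = 1/49 (J = 2/98 = 2*(1/98) = 1/49 ≈ 0.020408)
z(w, L) = 49 (z(w, L) = 1/(1/49) = 49)
((G(-4, -2) - 1*(-4))*4)*z(o, -124) = (((-7 - 4) - 1*(-4))*4)*49 = ((-11 + 4)*4)*49 = -7*4*49 = -28*49 = -1372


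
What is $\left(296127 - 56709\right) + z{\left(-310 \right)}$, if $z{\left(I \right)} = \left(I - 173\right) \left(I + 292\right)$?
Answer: $248112$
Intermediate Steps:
$z{\left(I \right)} = \left(-173 + I\right) \left(292 + I\right)$
$\left(296127 - 56709\right) + z{\left(-310 \right)} = \left(296127 - 56709\right) + \left(-50516 + \left(-310\right)^{2} + 119 \left(-310\right)\right) = 239418 - -8694 = 239418 + 8694 = 248112$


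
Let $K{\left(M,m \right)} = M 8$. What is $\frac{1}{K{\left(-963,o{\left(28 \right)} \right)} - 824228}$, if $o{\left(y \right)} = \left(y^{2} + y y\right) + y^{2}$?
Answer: $- \frac{1}{831932} \approx -1.202 \cdot 10^{-6}$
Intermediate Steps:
$o{\left(y \right)} = 3 y^{2}$ ($o{\left(y \right)} = \left(y^{2} + y^{2}\right) + y^{2} = 2 y^{2} + y^{2} = 3 y^{2}$)
$K{\left(M,m \right)} = 8 M$
$\frac{1}{K{\left(-963,o{\left(28 \right)} \right)} - 824228} = \frac{1}{8 \left(-963\right) - 824228} = \frac{1}{-7704 - 824228} = \frac{1}{-831932} = - \frac{1}{831932}$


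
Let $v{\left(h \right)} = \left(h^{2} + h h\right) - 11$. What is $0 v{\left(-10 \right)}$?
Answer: $0$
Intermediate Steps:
$v{\left(h \right)} = -11 + 2 h^{2}$ ($v{\left(h \right)} = \left(h^{2} + h^{2}\right) - 11 = 2 h^{2} - 11 = -11 + 2 h^{2}$)
$0 v{\left(-10 \right)} = 0 \left(-11 + 2 \left(-10\right)^{2}\right) = 0 \left(-11 + 2 \cdot 100\right) = 0 \left(-11 + 200\right) = 0 \cdot 189 = 0$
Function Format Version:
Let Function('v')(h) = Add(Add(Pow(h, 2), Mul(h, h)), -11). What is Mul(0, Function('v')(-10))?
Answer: 0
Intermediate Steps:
Function('v')(h) = Add(-11, Mul(2, Pow(h, 2))) (Function('v')(h) = Add(Add(Pow(h, 2), Pow(h, 2)), -11) = Add(Mul(2, Pow(h, 2)), -11) = Add(-11, Mul(2, Pow(h, 2))))
Mul(0, Function('v')(-10)) = Mul(0, Add(-11, Mul(2, Pow(-10, 2)))) = Mul(0, Add(-11, Mul(2, 100))) = Mul(0, Add(-11, 200)) = Mul(0, 189) = 0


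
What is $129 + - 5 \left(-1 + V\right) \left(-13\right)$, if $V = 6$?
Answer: $454$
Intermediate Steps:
$129 + - 5 \left(-1 + V\right) \left(-13\right) = 129 + - 5 \left(-1 + 6\right) \left(-13\right) = 129 + \left(-5\right) 5 \left(-13\right) = 129 - -325 = 129 + 325 = 454$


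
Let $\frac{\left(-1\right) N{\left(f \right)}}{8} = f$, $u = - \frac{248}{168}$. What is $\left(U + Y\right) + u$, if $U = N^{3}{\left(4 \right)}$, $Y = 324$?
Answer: $- \frac{681355}{21} \approx -32445.0$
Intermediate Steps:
$u = - \frac{31}{21}$ ($u = \left(-248\right) \frac{1}{168} = - \frac{31}{21} \approx -1.4762$)
$N{\left(f \right)} = - 8 f$
$U = -32768$ ($U = \left(\left(-8\right) 4\right)^{3} = \left(-32\right)^{3} = -32768$)
$\left(U + Y\right) + u = \left(-32768 + 324\right) - \frac{31}{21} = -32444 - \frac{31}{21} = - \frac{681355}{21}$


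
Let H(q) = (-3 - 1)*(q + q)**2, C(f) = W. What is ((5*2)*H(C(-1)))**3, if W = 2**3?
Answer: -1073741824000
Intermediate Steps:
W = 8
C(f) = 8
H(q) = -16*q**2 (H(q) = -4*4*q**2 = -16*q**2)
((5*2)*H(C(-1)))**3 = ((5*2)*(-16*8**2))**3 = (10*(-16*64))**3 = (10*(-1024))**3 = (-10240)**3 = -1073741824000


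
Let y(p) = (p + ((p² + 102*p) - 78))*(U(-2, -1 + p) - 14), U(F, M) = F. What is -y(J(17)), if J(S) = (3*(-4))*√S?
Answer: 37920 - 19776*√17 ≈ -43619.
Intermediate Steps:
J(S) = -12*√S
y(p) = 1248 - 1648*p - 16*p² (y(p) = (p + ((p² + 102*p) - 78))*(-2 - 14) = (p + (-78 + p² + 102*p))*(-16) = (-78 + p² + 103*p)*(-16) = 1248 - 1648*p - 16*p²)
-y(J(17)) = -(1248 - (-19776)*√17 - 16*(-12*√17)²) = -(1248 + 19776*√17 - 16*2448) = -(1248 + 19776*√17 - 39168) = -(-37920 + 19776*√17) = 37920 - 19776*√17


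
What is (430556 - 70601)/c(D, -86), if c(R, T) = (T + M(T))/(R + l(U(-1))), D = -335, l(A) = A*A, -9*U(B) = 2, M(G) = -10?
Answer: 1085104345/864 ≈ 1.2559e+6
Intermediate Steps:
U(B) = -2/9 (U(B) = -1/9*2 = -2/9)
l(A) = A**2
c(R, T) = (-10 + T)/(4/81 + R) (c(R, T) = (T - 10)/(R + (-2/9)**2) = (-10 + T)/(R + 4/81) = (-10 + T)/(4/81 + R))
(430556 - 70601)/c(D, -86) = (430556 - 70601)/((81*(-10 - 86)/(4 + 81*(-335)))) = 359955/((81*(-96)/(4 - 27135))) = 359955/((81*(-96)/(-27131))) = 359955/((81*(-1/27131)*(-96))) = 359955/(7776/27131) = 359955*(27131/7776) = 1085104345/864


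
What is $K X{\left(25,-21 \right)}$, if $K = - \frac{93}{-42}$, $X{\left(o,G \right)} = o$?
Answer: $\frac{775}{14} \approx 55.357$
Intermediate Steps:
$K = \frac{31}{14}$ ($K = \left(-93\right) \left(- \frac{1}{42}\right) = \frac{31}{14} \approx 2.2143$)
$K X{\left(25,-21 \right)} = \frac{31}{14} \cdot 25 = \frac{775}{14}$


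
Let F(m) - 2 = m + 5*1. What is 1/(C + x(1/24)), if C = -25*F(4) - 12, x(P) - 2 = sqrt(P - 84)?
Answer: -1368/390283 - 2*I*sqrt(12090)/1951415 ≈ -0.0035051 - 0.00011269*I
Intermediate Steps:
F(m) = 7 + m (F(m) = 2 + (m + 5*1) = 2 + (m + 5) = 2 + (5 + m) = 7 + m)
x(P) = 2 + sqrt(-84 + P) (x(P) = 2 + sqrt(P - 84) = 2 + sqrt(-84 + P))
C = -287 (C = -25*(7 + 4) - 12 = -25*11 - 12 = -275 - 12 = -287)
1/(C + x(1/24)) = 1/(-287 + (2 + sqrt(-84 + 1/24))) = 1/(-287 + (2 + sqrt(-2015/24))) = 1/(-287 + (2 + I*sqrt(12090)/12)) = 1/(-285 + I*sqrt(12090)/12)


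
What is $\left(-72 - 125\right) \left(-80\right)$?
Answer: $15760$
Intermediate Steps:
$\left(-72 - 125\right) \left(-80\right) = \left(-197\right) \left(-80\right) = 15760$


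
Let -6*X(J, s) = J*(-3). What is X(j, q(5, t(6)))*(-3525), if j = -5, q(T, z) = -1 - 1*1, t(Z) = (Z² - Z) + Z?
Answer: 17625/2 ≈ 8812.5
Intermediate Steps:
t(Z) = Z²
q(T, z) = -2 (q(T, z) = -1 - 1 = -2)
X(J, s) = J/2 (X(J, s) = -J*(-3)/6 = -(-1)*J/2 = J/2)
X(j, q(5, t(6)))*(-3525) = ((½)*(-5))*(-3525) = -5/2*(-3525) = 17625/2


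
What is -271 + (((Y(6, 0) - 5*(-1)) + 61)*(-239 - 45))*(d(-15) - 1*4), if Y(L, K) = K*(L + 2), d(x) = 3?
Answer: 18473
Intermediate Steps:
Y(L, K) = K*(2 + L)
-271 + (((Y(6, 0) - 5*(-1)) + 61)*(-239 - 45))*(d(-15) - 1*4) = -271 + (((0*(2 + 6) - 5*(-1)) + 61)*(-239 - 45))*(3 - 1*4) = -271 + (((0*8 + 5) + 61)*(-284))*(3 - 4) = -271 + (((0 + 5) + 61)*(-284))*(-1) = -271 + ((5 + 61)*(-284))*(-1) = -271 + (66*(-284))*(-1) = -271 - 18744*(-1) = -271 + 18744 = 18473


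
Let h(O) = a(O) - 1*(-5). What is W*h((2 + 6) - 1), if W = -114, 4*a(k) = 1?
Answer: -1197/2 ≈ -598.50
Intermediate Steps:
a(k) = 1/4 (a(k) = (1/4)*1 = 1/4)
h(O) = 21/4 (h(O) = 1/4 - 1*(-5) = 1/4 + 5 = 21/4)
W*h((2 + 6) - 1) = -114*21/4 = -1197/2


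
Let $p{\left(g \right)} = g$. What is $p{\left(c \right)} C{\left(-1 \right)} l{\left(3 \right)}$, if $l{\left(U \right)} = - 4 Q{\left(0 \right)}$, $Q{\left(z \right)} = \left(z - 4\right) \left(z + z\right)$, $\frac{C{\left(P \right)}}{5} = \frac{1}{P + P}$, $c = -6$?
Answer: $0$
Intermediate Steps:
$C{\left(P \right)} = \frac{5}{2 P}$ ($C{\left(P \right)} = \frac{5}{P + P} = \frac{5}{2 P}$)
$Q{\left(z \right)} = 2 z \left(-4 + z\right)$ ($Q{\left(z \right)} = \left(-4 + z\right) 2 z = 2 z \left(-4 + z\right)$)
$l{\left(U \right)} = 0$ ($l{\left(U \right)} = - 4 \cdot 2 \cdot 0 \left(-4 + 0\right) = - 4 \cdot 2 \cdot 0 \left(-4\right) = \left(-4\right) 0 = 0$)
$p{\left(c \right)} C{\left(-1 \right)} l{\left(3 \right)} = - 6 \frac{5}{2 \left(-1\right)} 0 = - 6 \cdot \frac{5}{2} \left(-1\right) 0 = \left(-6\right) \left(- \frac{5}{2}\right) 0 = 15 \cdot 0 = 0$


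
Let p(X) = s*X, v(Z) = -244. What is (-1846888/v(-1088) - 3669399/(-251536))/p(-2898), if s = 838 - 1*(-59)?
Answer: -116363538331/39886029814176 ≈ -0.0029174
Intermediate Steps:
s = 897 (s = 838 + 59 = 897)
p(X) = 897*X
(-1846888/v(-1088) - 3669399/(-251536))/p(-2898) = (-1846888/(-244) - 3669399/(-251536))/((897*(-2898))) = (-1846888*(-1/244) - 3669399*(-1/251536))/(-2599506) = (461722/61 + 3669399/251536)*(-1/2599506) = (116363538331/15343696)*(-1/2599506) = -116363538331/39886029814176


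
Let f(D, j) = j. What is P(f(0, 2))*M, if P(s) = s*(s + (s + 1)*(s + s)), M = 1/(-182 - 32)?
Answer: -14/107 ≈ -0.13084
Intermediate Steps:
M = -1/214 (M = 1/(-214) = -1/214 ≈ -0.0046729)
P(s) = s*(s + 2*s*(1 + s)) (P(s) = s*(s + (1 + s)*(2*s)) = s*(s + 2*s*(1 + s)))
P(f(0, 2))*M = (2**2*(3 + 2*2))*(-1/214) = (4*(3 + 4))*(-1/214) = (4*7)*(-1/214) = 28*(-1/214) = -14/107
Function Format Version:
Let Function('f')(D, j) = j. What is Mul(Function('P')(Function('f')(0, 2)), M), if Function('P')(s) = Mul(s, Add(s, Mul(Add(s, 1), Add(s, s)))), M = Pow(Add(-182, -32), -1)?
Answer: Rational(-14, 107) ≈ -0.13084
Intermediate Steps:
M = Rational(-1, 214) (M = Pow(-214, -1) = Rational(-1, 214) ≈ -0.0046729)
Function('P')(s) = Mul(s, Add(s, Mul(2, s, Add(1, s)))) (Function('P')(s) = Mul(s, Add(s, Mul(Add(1, s), Mul(2, s)))) = Mul(s, Add(s, Mul(2, s, Add(1, s)))))
Mul(Function('P')(Function('f')(0, 2)), M) = Mul(Mul(Pow(2, 2), Add(3, Mul(2, 2))), Rational(-1, 214)) = Mul(Mul(4, Add(3, 4)), Rational(-1, 214)) = Mul(Mul(4, 7), Rational(-1, 214)) = Mul(28, Rational(-1, 214)) = Rational(-14, 107)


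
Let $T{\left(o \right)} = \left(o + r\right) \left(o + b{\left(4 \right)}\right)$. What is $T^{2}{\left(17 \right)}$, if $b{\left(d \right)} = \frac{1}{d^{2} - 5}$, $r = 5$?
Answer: $141376$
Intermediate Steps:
$b{\left(d \right)} = \frac{1}{-5 + d^{2}}$
$T{\left(o \right)} = \left(5 + o\right) \left(\frac{1}{11} + o\right)$ ($T{\left(o \right)} = \left(o + 5\right) \left(o + \frac{1}{-5 + 4^{2}}\right) = \left(5 + o\right) \left(o + \frac{1}{-5 + 16}\right) = \left(5 + o\right) \left(o + \frac{1}{11}\right) = \left(5 + o\right) \left(\frac{1}{11} + o\right)$)
$T^{2}{\left(17 \right)} = \left(\frac{5}{11} + 17^{2} + \frac{56}{11} \cdot 17\right)^{2} = \left(\frac{5}{11} + 289 + \frac{952}{11}\right)^{2} = 376^{2} = 141376$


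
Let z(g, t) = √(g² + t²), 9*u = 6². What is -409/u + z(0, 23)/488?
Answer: -49875/488 ≈ -102.20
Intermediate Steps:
u = 4 (u = (⅑)*6² = (⅑)*36 = 4)
-409/u + z(0, 23)/488 = -409/4 + √(0² + 23²)/488 = -409*¼ + √(0 + 529)*(1/488) = -409/4 + √529*(1/488) = -409/4 + 23*(1/488) = -409/4 + 23/488 = -49875/488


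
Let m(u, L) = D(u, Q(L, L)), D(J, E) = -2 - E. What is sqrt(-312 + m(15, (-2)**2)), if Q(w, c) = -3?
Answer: I*sqrt(311) ≈ 17.635*I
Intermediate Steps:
m(u, L) = 1 (m(u, L) = -2 - 1*(-3) = -2 + 3 = 1)
sqrt(-312 + m(15, (-2)**2)) = sqrt(-312 + 1) = sqrt(-311) = I*sqrt(311)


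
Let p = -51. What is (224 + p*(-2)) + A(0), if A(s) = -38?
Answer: 288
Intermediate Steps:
(224 + p*(-2)) + A(0) = (224 - 51*(-2)) - 38 = (224 + 102) - 38 = 326 - 38 = 288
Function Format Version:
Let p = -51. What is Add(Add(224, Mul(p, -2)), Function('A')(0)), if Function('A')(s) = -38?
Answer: 288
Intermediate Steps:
Add(Add(224, Mul(p, -2)), Function('A')(0)) = Add(Add(224, Mul(-51, -2)), -38) = Add(Add(224, 102), -38) = Add(326, -38) = 288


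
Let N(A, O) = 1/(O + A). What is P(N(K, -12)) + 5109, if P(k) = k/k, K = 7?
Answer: 5110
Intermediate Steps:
N(A, O) = 1/(A + O)
P(k) = 1
P(N(K, -12)) + 5109 = 1 + 5109 = 5110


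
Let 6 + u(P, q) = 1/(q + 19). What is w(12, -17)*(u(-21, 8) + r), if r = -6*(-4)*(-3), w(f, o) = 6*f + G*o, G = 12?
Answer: 92620/9 ≈ 10291.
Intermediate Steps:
w(f, o) = 6*f + 12*o
u(P, q) = -6 + 1/(19 + q) (u(P, q) = -6 + 1/(q + 19) = -6 + 1/(19 + q))
r = -72 (r = 24*(-3) = -72)
w(12, -17)*(u(-21, 8) + r) = (6*12 + 12*(-17))*((-113 - 6*8)/(19 + 8) - 72) = (72 - 204)*((-113 - 48)/27 - 72) = -132*((1/27)*(-161) - 72) = -132*(-161/27 - 72) = -132*(-2105/27) = 92620/9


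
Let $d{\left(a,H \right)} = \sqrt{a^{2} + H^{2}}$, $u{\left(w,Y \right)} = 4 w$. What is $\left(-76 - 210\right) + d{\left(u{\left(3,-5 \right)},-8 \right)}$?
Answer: $-286 + 4 \sqrt{13} \approx -271.58$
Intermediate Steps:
$d{\left(a,H \right)} = \sqrt{H^{2} + a^{2}}$
$\left(-76 - 210\right) + d{\left(u{\left(3,-5 \right)},-8 \right)} = \left(-76 - 210\right) + \sqrt{\left(-8\right)^{2} + \left(4 \cdot 3\right)^{2}} = -286 + \sqrt{64 + 12^{2}} = -286 + \sqrt{64 + 144} = -286 + \sqrt{208} = -286 + 4 \sqrt{13}$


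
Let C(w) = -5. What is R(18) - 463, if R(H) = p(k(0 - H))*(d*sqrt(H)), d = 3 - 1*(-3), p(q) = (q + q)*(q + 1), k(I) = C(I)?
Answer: -463 + 720*sqrt(2) ≈ 555.23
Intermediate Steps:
k(I) = -5
p(q) = 2*q*(1 + q) (p(q) = (2*q)*(1 + q) = 2*q*(1 + q))
d = 6 (d = 3 + 3 = 6)
R(H) = 240*sqrt(H) (R(H) = (2*(-5)*(1 - 5))*(6*sqrt(H)) = (2*(-5)*(-4))*(6*sqrt(H)) = 40*(6*sqrt(H)) = 240*sqrt(H))
R(18) - 463 = 240*sqrt(18) - 463 = 240*(3*sqrt(2)) - 463 = 720*sqrt(2) - 463 = -463 + 720*sqrt(2)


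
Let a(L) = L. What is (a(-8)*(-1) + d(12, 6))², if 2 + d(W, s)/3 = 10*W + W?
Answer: 158404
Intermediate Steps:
d(W, s) = -6 + 33*W (d(W, s) = -6 + 3*(10*W + W) = -6 + 3*(11*W) = -6 + 33*W)
(a(-8)*(-1) + d(12, 6))² = (-8*(-1) + (-6 + 33*12))² = (8 + (-6 + 396))² = (8 + 390)² = 398² = 158404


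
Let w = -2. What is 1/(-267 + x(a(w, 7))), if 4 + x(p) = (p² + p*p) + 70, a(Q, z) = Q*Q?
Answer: -1/169 ≈ -0.0059172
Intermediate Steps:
a(Q, z) = Q²
x(p) = 66 + 2*p² (x(p) = -4 + ((p² + p*p) + 70) = -4 + ((p² + p²) + 70) = -4 + (2*p² + 70) = -4 + (70 + 2*p²) = 66 + 2*p²)
1/(-267 + x(a(w, 7))) = 1/(-267 + (66 + 2*((-2)²)²)) = 1/(-267 + (66 + 2*4²)) = 1/(-267 + (66 + 2*16)) = 1/(-267 + (66 + 32)) = 1/(-267 + 98) = 1/(-169) = -1/169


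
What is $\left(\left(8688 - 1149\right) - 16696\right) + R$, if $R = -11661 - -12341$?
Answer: $-8477$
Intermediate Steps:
$R = 680$ ($R = -11661 + 12341 = 680$)
$\left(\left(8688 - 1149\right) - 16696\right) + R = \left(\left(8688 - 1149\right) - 16696\right) + 680 = \left(7539 - 16696\right) + 680 = -9157 + 680 = -8477$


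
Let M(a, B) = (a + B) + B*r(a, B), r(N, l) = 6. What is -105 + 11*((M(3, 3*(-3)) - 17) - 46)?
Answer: -1458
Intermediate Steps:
M(a, B) = a + 7*B (M(a, B) = (a + B) + B*6 = (B + a) + 6*B = a + 7*B)
-105 + 11*((M(3, 3*(-3)) - 17) - 46) = -105 + 11*(((3 + 7*(3*(-3))) - 17) - 46) = -105 + 11*(((3 + 7*(-9)) - 17) - 46) = -105 + 11*(((3 - 63) - 17) - 46) = -105 + 11*((-60 - 17) - 46) = -105 + 11*(-77 - 46) = -105 + 11*(-123) = -105 - 1353 = -1458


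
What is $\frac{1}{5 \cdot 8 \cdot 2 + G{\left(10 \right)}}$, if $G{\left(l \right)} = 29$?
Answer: $\frac{1}{109} \approx 0.0091743$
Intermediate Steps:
$\frac{1}{5 \cdot 8 \cdot 2 + G{\left(10 \right)}} = \frac{1}{5 \cdot 8 \cdot 2 + 29} = \frac{1}{40 \cdot 2 + 29} = \frac{1}{80 + 29} = \frac{1}{109}$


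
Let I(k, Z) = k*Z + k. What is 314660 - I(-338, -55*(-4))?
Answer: 389358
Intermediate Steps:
I(k, Z) = k + Z*k (I(k, Z) = Z*k + k = k + Z*k)
314660 - I(-338, -55*(-4)) = 314660 - (-338)*(1 - 55*(-4)) = 314660 - (-338)*(1 + 220) = 314660 - (-338)*221 = 314660 - 1*(-74698) = 314660 + 74698 = 389358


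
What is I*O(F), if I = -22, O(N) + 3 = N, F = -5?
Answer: 176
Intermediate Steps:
O(N) = -3 + N
I*O(F) = -22*(-3 - 5) = -22*(-8) = 176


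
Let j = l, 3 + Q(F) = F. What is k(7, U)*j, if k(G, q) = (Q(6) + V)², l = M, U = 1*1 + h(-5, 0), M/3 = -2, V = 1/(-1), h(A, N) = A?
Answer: -24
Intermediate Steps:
Q(F) = -3 + F
V = -1
M = -6 (M = 3*(-2) = -6)
U = -4 (U = 1*1 - 5 = 1 - 5 = -4)
l = -6
k(G, q) = 4 (k(G, q) = ((-3 + 6) - 1)² = (3 - 1)² = 2² = 4)
j = -6
k(7, U)*j = 4*(-6) = -24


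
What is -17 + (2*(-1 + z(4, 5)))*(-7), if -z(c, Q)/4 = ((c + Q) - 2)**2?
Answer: 2741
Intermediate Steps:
z(c, Q) = -4*(-2 + Q + c)**2 (z(c, Q) = -4*((c + Q) - 2)**2 = -4*((Q + c) - 2)**2 = -4*(-2 + Q + c)**2)
-17 + (2*(-1 + z(4, 5)))*(-7) = -17 + (2*(-1 - 4*(-2 + 5 + 4)**2))*(-7) = -17 + (2*(-1 - 4*7**2))*(-7) = -17 + (2*(-1 - 4*49))*(-7) = -17 + (2*(-1 - 196))*(-7) = -17 + (2*(-197))*(-7) = -17 - 394*(-7) = -17 + 2758 = 2741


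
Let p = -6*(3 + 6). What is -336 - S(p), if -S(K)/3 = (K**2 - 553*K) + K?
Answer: 97836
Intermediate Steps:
p = -54 (p = -6*9 = -54)
S(K) = -3*K**2 + 1656*K (S(K) = -3*((K**2 - 553*K) + K) = -3*(K**2 - 552*K) = -3*K**2 + 1656*K)
-336 - S(p) = -336 - 3*(-54)*(552 - 1*(-54)) = -336 - 3*(-54)*(552 + 54) = -336 - 3*(-54)*606 = -336 - 1*(-98172) = -336 + 98172 = 97836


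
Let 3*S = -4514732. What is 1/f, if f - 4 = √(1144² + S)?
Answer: 3/147143 - I*√441393/294286 ≈ 2.0388e-5 - 0.0022576*I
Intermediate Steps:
S = -4514732/3 (S = (⅓)*(-4514732) = -4514732/3 ≈ -1.5049e+6)
f = 4 + 2*I*√441393/3 (f = 4 + √(1144² - 4514732/3) = 4 + √(1308736 - 4514732/3) = 4 + √(-588524/3) = 4 + 2*I*√441393/3 ≈ 4.0 + 442.92*I)
1/f = 1/(4 + 2*I*√441393/3)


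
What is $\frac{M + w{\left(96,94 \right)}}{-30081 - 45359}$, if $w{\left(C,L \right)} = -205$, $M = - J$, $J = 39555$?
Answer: $\frac{497}{943} \approx 0.52704$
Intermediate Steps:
$M = -39555$ ($M = \left(-1\right) 39555 = -39555$)
$\frac{M + w{\left(96,94 \right)}}{-30081 - 45359} = \frac{-39555 - 205}{-30081 - 45359} = - \frac{39760}{-75440} = \left(-39760\right) \left(- \frac{1}{75440}\right) = \frac{497}{943}$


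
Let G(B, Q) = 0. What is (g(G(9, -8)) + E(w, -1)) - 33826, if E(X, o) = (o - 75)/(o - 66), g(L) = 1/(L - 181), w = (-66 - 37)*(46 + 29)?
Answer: -410194213/12127 ≈ -33825.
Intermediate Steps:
w = -7725 (w = -103*75 = -7725)
g(L) = 1/(-181 + L)
E(X, o) = (-75 + o)/(-66 + o)
(g(G(9, -8)) + E(w, -1)) - 33826 = (1/(-181 + 0) + (-75 - 1)/(-66 - 1)) - 33826 = (1/(-181) - 76/(-67)) - 33826 = (-1/181 - 1/67*(-76)) - 33826 = (-1/181 + 76/67) - 33826 = 13689/12127 - 33826 = -410194213/12127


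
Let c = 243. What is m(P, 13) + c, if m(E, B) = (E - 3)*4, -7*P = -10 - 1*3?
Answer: 1669/7 ≈ 238.43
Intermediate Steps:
P = 13/7 (P = -(-10 - 1*3)/7 = -(-10 - 3)/7 = -1/7*(-13) = 13/7 ≈ 1.8571)
m(E, B) = -12 + 4*E (m(E, B) = (-3 + E)*4 = -12 + 4*E)
m(P, 13) + c = (-12 + 4*(13/7)) + 243 = (-12 + 52/7) + 243 = -32/7 + 243 = 1669/7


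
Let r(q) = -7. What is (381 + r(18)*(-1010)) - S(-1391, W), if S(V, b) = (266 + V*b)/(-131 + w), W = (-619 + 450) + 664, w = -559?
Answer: 4452911/690 ≈ 6453.5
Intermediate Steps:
W = 495 (W = -169 + 664 = 495)
S(V, b) = -133/345 - V*b/690 (S(V, b) = (266 + V*b)/(-131 - 559) = (266 + V*b)/(-690) = (266 + V*b)*(-1/690) = -133/345 - V*b/690)
(381 + r(18)*(-1010)) - S(-1391, W) = (381 - 7*(-1010)) - (-133/345 - 1/690*(-1391)*495) = (381 + 7070) - (-133/345 + 45903/46) = 7451 - 1*688279/690 = 7451 - 688279/690 = 4452911/690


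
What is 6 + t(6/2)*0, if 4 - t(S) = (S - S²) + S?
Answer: 6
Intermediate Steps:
t(S) = 4 + S² - 2*S (t(S) = 4 - ((S - S²) + S) = 4 - (-S² + 2*S) = 4 + (S² - 2*S) = 4 + S² - 2*S)
6 + t(6/2)*0 = 6 + (4 + (6/2)² - 12/2)*0 = 6 + (4 + (6*(½))² - 12/2)*0 = 6 + (4 + 3² - 2*3)*0 = 6 + (4 + 9 - 6)*0 = 6 + 7*0 = 6 + 0 = 6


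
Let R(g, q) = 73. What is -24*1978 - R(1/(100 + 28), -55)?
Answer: -47545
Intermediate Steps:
-24*1978 - R(1/(100 + 28), -55) = -24*1978 - 1*73 = -47472 - 73 = -47545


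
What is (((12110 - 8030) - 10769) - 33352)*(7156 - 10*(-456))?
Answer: -469120356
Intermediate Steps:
(((12110 - 8030) - 10769) - 33352)*(7156 - 10*(-456)) = ((4080 - 10769) - 33352)*(7156 + 4560) = (-6689 - 33352)*11716 = -40041*11716 = -469120356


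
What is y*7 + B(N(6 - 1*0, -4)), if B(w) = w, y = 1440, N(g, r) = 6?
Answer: 10086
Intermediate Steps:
y*7 + B(N(6 - 1*0, -4)) = 1440*7 + 6 = 10080 + 6 = 10086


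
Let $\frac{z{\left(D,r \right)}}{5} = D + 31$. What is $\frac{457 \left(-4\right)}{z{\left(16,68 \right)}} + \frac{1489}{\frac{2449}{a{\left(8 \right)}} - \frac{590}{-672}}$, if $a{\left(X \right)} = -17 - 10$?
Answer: $- \frac{1554688084}{63833755} \approx -24.355$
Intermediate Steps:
$a{\left(X \right)} = -27$ ($a{\left(X \right)} = -17 - 10 = -27$)
$z{\left(D,r \right)} = 155 + 5 D$ ($z{\left(D,r \right)} = 5 \left(D + 31\right) = 5 \left(31 + D\right) = 155 + 5 D$)
$\frac{457 \left(-4\right)}{z{\left(16,68 \right)}} + \frac{1489}{\frac{2449}{a{\left(8 \right)}} - \frac{590}{-672}} = \frac{457 \left(-4\right)}{155 + 5 \cdot 16} + \frac{1489}{\frac{2449}{-27} - \frac{590}{-672}} = - \frac{1828}{155 + 80} + \frac{1489}{2449 \left(- \frac{1}{27}\right) - - \frac{295}{336}} = - \frac{1828}{235} + \frac{1489}{- \frac{2449}{27} + \frac{295}{336}} = \left(-1828\right) \frac{1}{235} + \frac{1489}{- \frac{271633}{3024}} = - \frac{1828}{235} + 1489 \left(- \frac{3024}{271633}\right) = - \frac{1828}{235} - \frac{4502736}{271633} = - \frac{1554688084}{63833755}$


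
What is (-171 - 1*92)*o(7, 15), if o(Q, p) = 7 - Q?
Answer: 0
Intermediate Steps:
(-171 - 1*92)*o(7, 15) = (-171 - 1*92)*(7 - 1*7) = (-171 - 92)*(7 - 7) = -263*0 = 0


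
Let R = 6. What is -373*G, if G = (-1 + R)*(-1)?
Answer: 1865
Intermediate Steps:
G = -5 (G = (-1 + 6)*(-1) = 5*(-1) = -5)
-373*G = -373*(-5) = 1865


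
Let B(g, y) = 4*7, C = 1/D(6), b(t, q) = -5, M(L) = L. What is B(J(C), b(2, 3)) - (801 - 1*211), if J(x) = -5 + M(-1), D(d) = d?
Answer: -562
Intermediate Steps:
C = ⅙ (C = 1/6 = ⅙ ≈ 0.16667)
J(x) = -6 (J(x) = -5 - 1 = -6)
B(g, y) = 28
B(J(C), b(2, 3)) - (801 - 1*211) = 28 - (801 - 1*211) = 28 - (801 - 211) = 28 - 1*590 = 28 - 590 = -562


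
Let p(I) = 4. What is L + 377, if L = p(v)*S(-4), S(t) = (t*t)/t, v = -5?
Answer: 361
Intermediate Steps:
S(t) = t (S(t) = t²/t = t)
L = -16 (L = 4*(-4) = -16)
L + 377 = -16 + 377 = 361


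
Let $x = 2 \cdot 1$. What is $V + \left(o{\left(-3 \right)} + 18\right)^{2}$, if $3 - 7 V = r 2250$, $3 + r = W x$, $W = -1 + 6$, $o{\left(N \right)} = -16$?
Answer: $- \frac{15719}{7} \approx -2245.6$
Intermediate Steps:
$x = 2$
$W = 5$
$r = 7$ ($r = -3 + 5 \cdot 2 = -3 + 10 = 7$)
$V = - \frac{15747}{7}$ ($V = \frac{3}{7} - \frac{7 \cdot 2250}{7} = \frac{3}{7} - 2250 = - \frac{15747}{7} \approx -2249.6$)
$V + \left(o{\left(-3 \right)} + 18\right)^{2} = - \frac{15747}{7} + \left(-16 + 18\right)^{2} = - \frac{15747}{7} + 2^{2} = - \frac{15747}{7} + 4 = - \frac{15719}{7}$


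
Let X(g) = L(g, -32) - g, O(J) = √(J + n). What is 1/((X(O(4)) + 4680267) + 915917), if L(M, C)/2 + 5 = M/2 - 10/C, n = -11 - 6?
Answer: 8/44769397 ≈ 1.7869e-7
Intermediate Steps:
n = -17
L(M, C) = -10 + M - 20/C (L(M, C) = -10 + 2*(M/2 - 10/C) = -10 + (M - 20/C) = -10 + M - 20/C)
O(J) = √(-17 + J) (O(J) = √(J - 17) = √(-17 + J))
X(g) = -75/8 (X(g) = (-10 + g - 20/(-32)) - g = (-10 + g - 20*(-1/32)) - g = (-10 + g + 5/8) - g = (-75/8 + g) - g = -75/8)
1/((X(O(4)) + 4680267) + 915917) = 1/((-75/8 + 4680267) + 915917) = 1/(37442061/8 + 915917) = 1/(44769397/8) = 8/44769397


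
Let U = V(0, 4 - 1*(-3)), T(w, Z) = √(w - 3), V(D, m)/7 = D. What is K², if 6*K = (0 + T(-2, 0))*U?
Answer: 0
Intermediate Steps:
V(D, m) = 7*D
T(w, Z) = √(-3 + w)
U = 0 (U = 7*0 = 0)
K = 0 (K = ((0 + √(-3 - 2))*0)/6 = ((0 + √(-5))*0)/6 = ((0 + I*√5)*0)/6 = ((I*√5)*0)/6 = (⅙)*0 = 0)
K² = 0² = 0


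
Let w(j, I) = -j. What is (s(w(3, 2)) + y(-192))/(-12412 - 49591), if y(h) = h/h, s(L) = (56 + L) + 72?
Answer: -126/62003 ≈ -0.0020322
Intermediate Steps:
s(L) = 128 + L
y(h) = 1
(s(w(3, 2)) + y(-192))/(-12412 - 49591) = ((128 - 1*3) + 1)/(-12412 - 49591) = ((128 - 3) + 1)/(-62003) = (125 + 1)*(-1/62003) = 126*(-1/62003) = -126/62003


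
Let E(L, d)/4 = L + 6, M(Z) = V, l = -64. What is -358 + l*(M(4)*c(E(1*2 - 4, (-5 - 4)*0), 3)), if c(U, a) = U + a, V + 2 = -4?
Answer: 6938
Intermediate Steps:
V = -6 (V = -2 - 4 = -6)
M(Z) = -6
E(L, d) = 24 + 4*L (E(L, d) = 4*(L + 6) = 4*(6 + L) = 24 + 4*L)
-358 + l*(M(4)*c(E(1*2 - 4, (-5 - 4)*0), 3)) = -358 - (-384)*((24 + 4*(1*2 - 4)) + 3) = -358 - (-384)*((24 + 4*(2 - 4)) + 3) = -358 - (-384)*((24 + 4*(-2)) + 3) = -358 - (-384)*((24 - 8) + 3) = -358 - (-384)*(16 + 3) = -358 - (-384)*19 = -358 - 64*(-114) = -358 + 7296 = 6938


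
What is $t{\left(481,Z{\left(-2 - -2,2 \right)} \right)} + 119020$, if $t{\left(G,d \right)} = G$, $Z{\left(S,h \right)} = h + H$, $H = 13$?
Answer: $119501$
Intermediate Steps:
$Z{\left(S,h \right)} = 13 + h$ ($Z{\left(S,h \right)} = h + 13 = 13 + h$)
$t{\left(481,Z{\left(-2 - -2,2 \right)} \right)} + 119020 = 481 + 119020 = 119501$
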